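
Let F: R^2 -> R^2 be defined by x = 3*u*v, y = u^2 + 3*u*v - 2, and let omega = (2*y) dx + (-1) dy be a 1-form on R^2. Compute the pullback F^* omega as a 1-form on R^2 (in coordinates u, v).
F^* omega = (6*u^2*v + 18*u*v^2 - 2*u - 15*v) du + (3*u*(2*u^2 + 6*u*v - 5)) dv

Using F^*(f dg) = (f ∘ F) d(g ∘ F), substitute each coordinate x_i by F_i(u, v) in f_i, and replace dx_i by d F_i = (∂F_i/∂u) du + (∂F_i/∂v) dv.
  For the x component: f_1(F) = 2*u^2 + 6*u*v - 4; d F_1 = (3*v) du + (3*u) dv
  For the y component: f_2(F) = -1; d F_2 = (2*u + 3*v) du + (3*u) dv
Combining and collecting du, dv coefficients:
  coeff of du: 6*u^2*v + 18*u*v^2 - 2*u - 15*v
  coeff of dv: 3*u*(2*u^2 + 6*u*v - 5)
F^* omega = (6*u^2*v + 18*u*v^2 - 2*u - 15*v) du + (3*u*(2*u^2 + 6*u*v - 5)) dv.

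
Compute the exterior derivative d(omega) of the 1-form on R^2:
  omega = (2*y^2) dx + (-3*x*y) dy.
d(omega) = (-7*y) dx ∧ dy

For a 1-form omega = sum_i f_i dx_i, the exterior derivative is
  d(omega) = sum_{i < j} (∂f_j/∂x_i - ∂f_i/∂x_j) dx_i ∧ dx_j.
  coefficient of dx ∧ dy: ∂f_2/∂x - ∂f_1/∂y = ∂(-3*x*y)/∂x - ∂(2*y^2)/∂y = -7*y
Assembling: d(omega) = (-7*y) dx ∧ dy.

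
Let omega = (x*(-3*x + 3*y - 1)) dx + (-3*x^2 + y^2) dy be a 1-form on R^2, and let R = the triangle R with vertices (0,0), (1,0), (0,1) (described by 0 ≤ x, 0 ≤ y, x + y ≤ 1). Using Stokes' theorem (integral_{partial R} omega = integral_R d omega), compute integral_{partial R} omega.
integral_(partial R) omega = -3/2

Stokes: integral_partial_R omega = integral_R d omega with d omega = (∂Q/∂x - ∂P/∂y) dx ∧ dy.
  ∂Q/∂x = -6*x
  ∂P/∂y = 3*x
  integrand = ∂Q/∂x - ∂P/∂y = -9*x.
Integrating over R: integral_0^1 integral_0^{1-x} (-9*x) dy dx = -3/2.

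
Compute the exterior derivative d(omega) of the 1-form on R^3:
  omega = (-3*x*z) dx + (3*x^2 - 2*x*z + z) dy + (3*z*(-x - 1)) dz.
d(omega) = (6*x - 2*z) dx ∧ dy + (3*x - 3*z) dx ∧ dz + (2*x - 1) dy ∧ dz

For a 1-form omega = sum_i f_i dx_i, the exterior derivative is
  d(omega) = sum_{i < j} (∂f_j/∂x_i - ∂f_i/∂x_j) dx_i ∧ dx_j.
  coefficient of dx ∧ dy: ∂f_2/∂x - ∂f_1/∂y = ∂(3*x^2 - 2*x*z + z)/∂x - ∂(-3*x*z)/∂y = 6*x - 2*z
  coefficient of dx ∧ dz: ∂f_3/∂x - ∂f_1/∂z = ∂(3*z*(-x - 1))/∂x - ∂(-3*x*z)/∂z = 3*x - 3*z
  coefficient of dy ∧ dz: ∂f_3/∂y - ∂f_2/∂z = ∂(3*z*(-x - 1))/∂y - ∂(3*x^2 - 2*x*z + z)/∂z = 2*x - 1
Assembling: d(omega) = (6*x - 2*z) dx ∧ dy + (3*x - 3*z) dx ∧ dz + (2*x - 1) dy ∧ dz.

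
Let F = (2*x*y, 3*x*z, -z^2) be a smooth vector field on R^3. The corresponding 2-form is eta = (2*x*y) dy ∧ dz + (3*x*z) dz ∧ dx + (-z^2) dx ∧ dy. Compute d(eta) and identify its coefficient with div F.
d(eta) = (2*y - 2*z) dx ∧ dy ∧ dz; div F = 2*y - 2*z

For a 2-form in R^3 of the form above, applying d gives a 3-form with coefficient ∂P/∂x + ∂Q/∂y + ∂R/∂z:
  ∂P/∂x = 2*y
  ∂Q/∂y = 0
  ∂R/∂z = -2*z
Sum = 2*y - 2*z, which is exactly div F.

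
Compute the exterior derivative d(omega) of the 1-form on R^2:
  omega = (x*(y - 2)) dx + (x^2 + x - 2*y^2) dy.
d(omega) = (x + 1) dx ∧ dy

For a 1-form omega = sum_i f_i dx_i, the exterior derivative is
  d(omega) = sum_{i < j} (∂f_j/∂x_i - ∂f_i/∂x_j) dx_i ∧ dx_j.
  coefficient of dx ∧ dy: ∂f_2/∂x - ∂f_1/∂y = ∂(x^2 + x - 2*y^2)/∂x - ∂(x*(y - 2))/∂y = x + 1
Assembling: d(omega) = (x + 1) dx ∧ dy.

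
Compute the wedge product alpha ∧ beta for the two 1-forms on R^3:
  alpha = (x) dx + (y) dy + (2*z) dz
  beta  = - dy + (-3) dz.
alpha ∧ beta = (-x) dx ∧ dy + (-3*x) dx ∧ dz + (-3*y + 2*z) dy ∧ dz

Distribute the wedge, using dx_i ∧ dx_j = -dx_j ∧ dx_i and dx_i ∧ dx_i = 0. For each pair (i, j) with i < j, the coefficient of dx_i ∧ dx_j in alpha ∧ beta is (alpha_i * beta_j - alpha_j * beta_i). Collecting: alpha ∧ beta = (-x) dx ∧ dy + (-3*x) dx ∧ dz + (-3*y + 2*z) dy ∧ dz.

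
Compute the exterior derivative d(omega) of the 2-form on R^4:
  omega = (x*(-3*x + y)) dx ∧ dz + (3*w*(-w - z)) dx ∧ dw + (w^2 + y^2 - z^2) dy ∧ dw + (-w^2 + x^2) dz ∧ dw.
d(omega) = (-x) dx ∧ dy ∧ dz + (3*w + 2*x) dx ∧ dz ∧ dw + (2*z) dy ∧ dz ∧ dw

For a 2-form omega = sum_{i<j} g_{ij} dx_i ∧ dx_j, the exterior derivative is
  d(omega) = sum_{i<j} d(g_{ij}) ∧ dx_i ∧ dx_j = sum_{i<j, k} (∂g_{ij}/∂x_k) dx_k ∧ dx_i ∧ dx_j.
Expand each term, using dx_k ∧ dx_i ∧ dx_j = sgn(permutation) dx_{(a)} ∧ dx_{(b)} ∧ dx_{(c)} with (a < b < c) sorted:
  d(x*(-3*x + y)) includes (∂/∂y)(x*(-3*x + y)) dy = (x) dy, which multiplied by dx ∧ dz gives (-x) dx ∧ dy ∧ dz
  d(3*w*(-w - z)) includes (∂/∂z)(3*w*(-w - z)) dz = (-3*w) dz, which multiplied by dx ∧ dw gives (3*w) dx ∧ dz ∧ dw
  d(w^2 + y^2 - z^2) includes (∂/∂z)(w^2 + y^2 - z^2) dz = (-2*z) dz, which multiplied by dy ∧ dw gives (2*z) dy ∧ dz ∧ dw
  d(-w^2 + x^2) includes (∂/∂x)(-w^2 + x^2) dx = (2*x) dx, which multiplied by dz ∧ dw gives (2*x) dx ∧ dz ∧ dw
Collecting like 3-forms: d(omega) = (-x) dx ∧ dy ∧ dz + (3*w + 2*x) dx ∧ dz ∧ dw + (2*z) dy ∧ dz ∧ dw.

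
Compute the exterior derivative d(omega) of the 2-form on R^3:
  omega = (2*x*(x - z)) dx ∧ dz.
d(omega) = 0

For a 2-form omega = sum_{i<j} g_{ij} dx_i ∧ dx_j, the exterior derivative is
  d(omega) = sum_{i<j} d(g_{ij}) ∧ dx_i ∧ dx_j = sum_{i<j, k} (∂g_{ij}/∂x_k) dx_k ∧ dx_i ∧ dx_j.
Expand each term, using dx_k ∧ dx_i ∧ dx_j = sgn(permutation) dx_{(a)} ∧ dx_{(b)} ∧ dx_{(c)} with (a < b < c) sorted:

Collecting like 3-forms: d(omega) = 0.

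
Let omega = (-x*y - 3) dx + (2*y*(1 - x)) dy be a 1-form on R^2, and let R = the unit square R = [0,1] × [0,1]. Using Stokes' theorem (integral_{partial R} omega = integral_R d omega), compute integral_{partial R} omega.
integral_(partial R) omega = -1/2

Stokes: integral_partial_R omega = integral_R d omega with d omega = (∂Q/∂x - ∂P/∂y) dx ∧ dy.
  ∂Q/∂x = -2*y
  ∂P/∂y = -x
  integrand = ∂Q/∂x - ∂P/∂y = x - 2*y.
Integrating over R: integral_0^1 integral_0^1 (x - 2*y) dx dy = -1/2.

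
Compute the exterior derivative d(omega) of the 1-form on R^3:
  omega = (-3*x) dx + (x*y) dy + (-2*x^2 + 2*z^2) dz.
d(omega) = (y) dx ∧ dy + (-4*x) dx ∧ dz

For a 1-form omega = sum_i f_i dx_i, the exterior derivative is
  d(omega) = sum_{i < j} (∂f_j/∂x_i - ∂f_i/∂x_j) dx_i ∧ dx_j.
  coefficient of dx ∧ dy: ∂f_2/∂x - ∂f_1/∂y = ∂(x*y)/∂x - ∂(-3*x)/∂y = y
  coefficient of dx ∧ dz: ∂f_3/∂x - ∂f_1/∂z = ∂(-2*x^2 + 2*z^2)/∂x - ∂(-3*x)/∂z = -4*x
Assembling: d(omega) = (y) dx ∧ dy + (-4*x) dx ∧ dz.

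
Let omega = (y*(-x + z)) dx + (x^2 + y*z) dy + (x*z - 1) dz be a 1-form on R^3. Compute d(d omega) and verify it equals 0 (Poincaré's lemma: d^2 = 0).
d(d omega) = 0

Step 1: d omega = sum_{i<j} (∂f_j/∂x_i - ∂f_i/∂x_j) dx_i ∧ dx_j:
  coeff of dx ∧ dy: 3*x - z
  coeff of dx ∧ dz: -y + z
  coeff of dy ∧ dz: -y
Step 2: Apply d again to each 2-form coefficient. The only possible 3-form in R^3 is dx ∧ dy ∧ dz, with coefficient
  ∂(coeff of dy∧dz)/∂x - ∂(coeff of dx∧dz)/∂y + ∂(coeff of dx∧dy)/∂z
  = ∂/∂x (-y) - ∂/∂y (-y + z) + ∂/∂z (3*x - z).
Each of these terms simplifies to sums of mixed partials that cancel in pairs. The result is 0 (by equality of mixed partials for smooth functions — Schwarz / Clairaut).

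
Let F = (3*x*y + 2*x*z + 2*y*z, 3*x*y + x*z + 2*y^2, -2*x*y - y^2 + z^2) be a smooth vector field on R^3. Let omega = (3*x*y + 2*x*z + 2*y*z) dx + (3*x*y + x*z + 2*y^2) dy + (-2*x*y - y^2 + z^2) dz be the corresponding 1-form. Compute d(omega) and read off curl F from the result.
d(omega) = (-3*x - 2*y) dy ∧ dz + (2*x + 4*y) dz ∧ dx + (-3*x + 3*y - z) dx ∧ dy; curl F = (-3*x - 2*y, 2*x + 4*y, -3*x + 3*y - z)

d omega = sum_{i<j} (∂f_j/∂x_i - ∂f_i/∂x_j) dx_i ∧ dx_j. Under the identification (dy ∧ dz, dz ∧ dx, dx ∧ dy) ↔ (e_x, e_y, e_z), the coefficients are exactly the components of curl F. Compute:
  ∂R/∂y - ∂Q/∂z = (-2*x - 2*y) - (x) = -3*x - 2*y
  ∂P/∂z - ∂R/∂x = (2*x + 2*y) - (-2*y) = 2*x + 4*y
  ∂Q/∂x - ∂P/∂y = (3*y + z) - (3*x + 2*z) = -3*x + 3*y - z.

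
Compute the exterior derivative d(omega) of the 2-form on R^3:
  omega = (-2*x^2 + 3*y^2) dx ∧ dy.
d(omega) = 0

For a 2-form omega = sum_{i<j} g_{ij} dx_i ∧ dx_j, the exterior derivative is
  d(omega) = sum_{i<j} d(g_{ij}) ∧ dx_i ∧ dx_j = sum_{i<j, k} (∂g_{ij}/∂x_k) dx_k ∧ dx_i ∧ dx_j.
Expand each term, using dx_k ∧ dx_i ∧ dx_j = sgn(permutation) dx_{(a)} ∧ dx_{(b)} ∧ dx_{(c)} with (a < b < c) sorted:

Collecting like 3-forms: d(omega) = 0.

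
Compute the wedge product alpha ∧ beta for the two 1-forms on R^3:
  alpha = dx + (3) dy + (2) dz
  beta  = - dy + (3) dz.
alpha ∧ beta = (-1) dx ∧ dy + (3) dx ∧ dz + (11) dy ∧ dz

Distribute the wedge, using dx_i ∧ dx_j = -dx_j ∧ dx_i and dx_i ∧ dx_i = 0. For each pair (i, j) with i < j, the coefficient of dx_i ∧ dx_j in alpha ∧ beta is (alpha_i * beta_j - alpha_j * beta_i). Collecting: alpha ∧ beta = (-1) dx ∧ dy + (3) dx ∧ dz + (11) dy ∧ dz.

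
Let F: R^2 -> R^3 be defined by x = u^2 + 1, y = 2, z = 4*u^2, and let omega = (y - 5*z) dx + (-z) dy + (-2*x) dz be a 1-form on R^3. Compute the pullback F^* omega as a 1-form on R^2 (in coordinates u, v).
F^* omega = (-56*u^3 - 12*u) du

Using F^*(f dg) = (f ∘ F) d(g ∘ F), substitute each coordinate x_i by F_i(u, v) in f_i, and replace dx_i by d F_i = (∂F_i/∂u) du + (∂F_i/∂v) dv.
  For the x component: f_1(F) = 2 - 20*u^2; d F_1 = (2*u) du + (0) dv
  For the y component: f_2(F) = -4*u^2; d F_2 = (0) du + (0) dv
  For the z component: f_3(F) = -2*u^2 - 2; d F_3 = (8*u) du + (0) dv
Combining and collecting du, dv coefficients:
  coeff of du: -56*u^3 - 12*u
  coeff of dv: 0
F^* omega = (-56*u^3 - 12*u) du.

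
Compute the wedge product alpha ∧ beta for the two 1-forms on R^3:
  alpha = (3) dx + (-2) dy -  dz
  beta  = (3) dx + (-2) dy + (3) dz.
alpha ∧ beta = (12) dx ∧ dz + (-8) dy ∧ dz

Distribute the wedge, using dx_i ∧ dx_j = -dx_j ∧ dx_i and dx_i ∧ dx_i = 0. For each pair (i, j) with i < j, the coefficient of dx_i ∧ dx_j in alpha ∧ beta is (alpha_i * beta_j - alpha_j * beta_i). Collecting: alpha ∧ beta = (12) dx ∧ dz + (-8) dy ∧ dz.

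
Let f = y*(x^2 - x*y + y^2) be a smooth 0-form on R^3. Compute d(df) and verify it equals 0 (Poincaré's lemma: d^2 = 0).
d(df) = 0

Step 1: df = sum_i (∂f/∂x_i) dx_i = (y*(2*x - y)) dx + (x^2 - 2*x*y + 3*y^2) dy + (0) dz.
Step 2: Apply d again. Using the 1-form formula, the coefficient of dx ∧ dy in d(df) is ∂^2 f/∂x ∂y - ∂^2 f/∂y ∂x = (2*x - 2*y) - (2*x - 2*y) = 0 (equality of mixed partials for smooth f).
Similarly for dx ∧ dz and dy ∧ dz — all coefficients vanish. So d(df) = 0.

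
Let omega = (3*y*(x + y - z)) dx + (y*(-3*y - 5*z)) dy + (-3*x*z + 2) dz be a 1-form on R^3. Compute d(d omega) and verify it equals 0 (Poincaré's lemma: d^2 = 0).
d(d omega) = 0

Step 1: d omega = sum_{i<j} (∂f_j/∂x_i - ∂f_i/∂x_j) dx_i ∧ dx_j:
  coeff of dx ∧ dy: -3*x - 6*y + 3*z
  coeff of dx ∧ dz: 3*y - 3*z
  coeff of dy ∧ dz: 5*y
Step 2: Apply d again to each 2-form coefficient. The only possible 3-form in R^3 is dx ∧ dy ∧ dz, with coefficient
  ∂(coeff of dy∧dz)/∂x - ∂(coeff of dx∧dz)/∂y + ∂(coeff of dx∧dy)/∂z
  = ∂/∂x (5*y) - ∂/∂y (3*y - 3*z) + ∂/∂z (-3*x - 6*y + 3*z).
Each of these terms simplifies to sums of mixed partials that cancel in pairs. The result is 0 (by equality of mixed partials for smooth functions — Schwarz / Clairaut).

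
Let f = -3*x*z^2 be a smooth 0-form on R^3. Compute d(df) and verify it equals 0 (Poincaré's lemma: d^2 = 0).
d(df) = 0

Step 1: df = sum_i (∂f/∂x_i) dx_i = (-3*z^2) dx + (0) dy + (-6*x*z) dz.
Step 2: Apply d again. Using the 1-form formula, the coefficient of dx ∧ dy in d(df) is ∂^2 f/∂x ∂y - ∂^2 f/∂y ∂x = (0) - (0) = 0 (equality of mixed partials for smooth f).
Similarly for dx ∧ dz and dy ∧ dz — all coefficients vanish. So d(df) = 0.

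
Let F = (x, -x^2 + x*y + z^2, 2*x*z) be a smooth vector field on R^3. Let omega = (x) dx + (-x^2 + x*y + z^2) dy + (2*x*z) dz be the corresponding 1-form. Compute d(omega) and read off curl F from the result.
d(omega) = (-2*z) dy ∧ dz + (-2*z) dz ∧ dx + (-2*x + y) dx ∧ dy; curl F = (-2*z, -2*z, -2*x + y)

d omega = sum_{i<j} (∂f_j/∂x_i - ∂f_i/∂x_j) dx_i ∧ dx_j. Under the identification (dy ∧ dz, dz ∧ dx, dx ∧ dy) ↔ (e_x, e_y, e_z), the coefficients are exactly the components of curl F. Compute:
  ∂R/∂y - ∂Q/∂z = (0) - (2*z) = -2*z
  ∂P/∂z - ∂R/∂x = (0) - (2*z) = -2*z
  ∂Q/∂x - ∂P/∂y = (-2*x + y) - (0) = -2*x + y.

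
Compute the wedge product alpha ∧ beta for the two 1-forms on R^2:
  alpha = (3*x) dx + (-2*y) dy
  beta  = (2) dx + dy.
alpha ∧ beta = (3*x + 4*y) dx ∧ dy

Distribute the wedge, using dx_i ∧ dx_j = -dx_j ∧ dx_i and dx_i ∧ dx_i = 0. For each pair (i, j) with i < j, the coefficient of dx_i ∧ dx_j in alpha ∧ beta is (alpha_i * beta_j - alpha_j * beta_i). Collecting: alpha ∧ beta = (3*x + 4*y) dx ∧ dy.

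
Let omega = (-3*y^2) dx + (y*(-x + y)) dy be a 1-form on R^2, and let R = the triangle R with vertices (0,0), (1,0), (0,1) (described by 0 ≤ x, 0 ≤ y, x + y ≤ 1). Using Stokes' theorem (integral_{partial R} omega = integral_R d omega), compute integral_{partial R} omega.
integral_(partial R) omega = 5/6

Stokes: integral_partial_R omega = integral_R d omega with d omega = (∂Q/∂x - ∂P/∂y) dx ∧ dy.
  ∂Q/∂x = -y
  ∂P/∂y = -6*y
  integrand = ∂Q/∂x - ∂P/∂y = 5*y.
Integrating over R: integral_0^1 integral_0^{1-x} (5*y) dy dx = 5/6.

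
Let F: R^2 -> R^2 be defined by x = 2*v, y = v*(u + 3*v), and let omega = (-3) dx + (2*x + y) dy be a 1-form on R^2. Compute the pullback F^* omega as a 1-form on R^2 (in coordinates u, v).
F^* omega = (v^2*(u + 3*v + 4)) du + (u^2*v + 9*u*v^2 + 4*u*v + 18*v^3 + 24*v^2 - 6) dv

Using F^*(f dg) = (f ∘ F) d(g ∘ F), substitute each coordinate x_i by F_i(u, v) in f_i, and replace dx_i by d F_i = (∂F_i/∂u) du + (∂F_i/∂v) dv.
  For the x component: f_1(F) = -3; d F_1 = (0) du + (2) dv
  For the y component: f_2(F) = v*(u + 3*v + 4); d F_2 = (v) du + (u + 6*v) dv
Combining and collecting du, dv coefficients:
  coeff of du: v^2*(u + 3*v + 4)
  coeff of dv: u^2*v + 9*u*v^2 + 4*u*v + 18*v^3 + 24*v^2 - 6
F^* omega = (v^2*(u + 3*v + 4)) du + (u^2*v + 9*u*v^2 + 4*u*v + 18*v^3 + 24*v^2 - 6) dv.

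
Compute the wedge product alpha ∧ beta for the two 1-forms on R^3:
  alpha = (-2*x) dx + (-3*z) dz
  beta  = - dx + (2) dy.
alpha ∧ beta = (-4*x) dx ∧ dy + (-3*z) dx ∧ dz + (6*z) dy ∧ dz

Distribute the wedge, using dx_i ∧ dx_j = -dx_j ∧ dx_i and dx_i ∧ dx_i = 0. For each pair (i, j) with i < j, the coefficient of dx_i ∧ dx_j in alpha ∧ beta is (alpha_i * beta_j - alpha_j * beta_i). Collecting: alpha ∧ beta = (-4*x) dx ∧ dy + (-3*z) dx ∧ dz + (6*z) dy ∧ dz.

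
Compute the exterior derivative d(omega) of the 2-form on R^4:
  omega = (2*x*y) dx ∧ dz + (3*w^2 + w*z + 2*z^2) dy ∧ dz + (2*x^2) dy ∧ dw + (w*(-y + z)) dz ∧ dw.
d(omega) = (-2*x) dx ∧ dy ∧ dz + (5*w + z) dy ∧ dz ∧ dw + (4*x) dx ∧ dy ∧ dw

For a 2-form omega = sum_{i<j} g_{ij} dx_i ∧ dx_j, the exterior derivative is
  d(omega) = sum_{i<j} d(g_{ij}) ∧ dx_i ∧ dx_j = sum_{i<j, k} (∂g_{ij}/∂x_k) dx_k ∧ dx_i ∧ dx_j.
Expand each term, using dx_k ∧ dx_i ∧ dx_j = sgn(permutation) dx_{(a)} ∧ dx_{(b)} ∧ dx_{(c)} with (a < b < c) sorted:
  d(2*x*y) includes (∂/∂y)(2*x*y) dy = (2*x) dy, which multiplied by dx ∧ dz gives (-2*x) dx ∧ dy ∧ dz
  d(3*w^2 + w*z + 2*z^2) includes (∂/∂w)(3*w^2 + w*z + 2*z^2) dw = (6*w + z) dw, which multiplied by dy ∧ dz gives (6*w + z) dy ∧ dz ∧ dw
  d(2*x^2) includes (∂/∂x)(2*x^2) dx = (4*x) dx, which multiplied by dy ∧ dw gives (4*x) dx ∧ dy ∧ dw
  d(w*(-y + z)) includes (∂/∂y)(w*(-y + z)) dy = (-w) dy, which multiplied by dz ∧ dw gives (-w) dy ∧ dz ∧ dw
Collecting like 3-forms: d(omega) = (-2*x) dx ∧ dy ∧ dz + (5*w + z) dy ∧ dz ∧ dw + (4*x) dx ∧ dy ∧ dw.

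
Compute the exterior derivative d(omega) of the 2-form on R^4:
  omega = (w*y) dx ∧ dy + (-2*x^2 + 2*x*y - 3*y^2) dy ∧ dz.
d(omega) = (y) dx ∧ dy ∧ dw + (-4*x + 2*y) dx ∧ dy ∧ dz

For a 2-form omega = sum_{i<j} g_{ij} dx_i ∧ dx_j, the exterior derivative is
  d(omega) = sum_{i<j} d(g_{ij}) ∧ dx_i ∧ dx_j = sum_{i<j, k} (∂g_{ij}/∂x_k) dx_k ∧ dx_i ∧ dx_j.
Expand each term, using dx_k ∧ dx_i ∧ dx_j = sgn(permutation) dx_{(a)} ∧ dx_{(b)} ∧ dx_{(c)} with (a < b < c) sorted:
  d(w*y) includes (∂/∂w)(w*y) dw = (y) dw, which multiplied by dx ∧ dy gives (y) dx ∧ dy ∧ dw
  d(-2*x^2 + 2*x*y - 3*y^2) includes (∂/∂x)(-2*x^2 + 2*x*y - 3*y^2) dx = (-4*x + 2*y) dx, which multiplied by dy ∧ dz gives (-4*x + 2*y) dx ∧ dy ∧ dz
Collecting like 3-forms: d(omega) = (y) dx ∧ dy ∧ dw + (-4*x + 2*y) dx ∧ dy ∧ dz.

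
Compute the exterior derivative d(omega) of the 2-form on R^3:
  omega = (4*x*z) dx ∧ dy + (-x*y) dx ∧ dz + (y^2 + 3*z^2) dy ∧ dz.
d(omega) = (5*x) dx ∧ dy ∧ dz

For a 2-form omega = sum_{i<j} g_{ij} dx_i ∧ dx_j, the exterior derivative is
  d(omega) = sum_{i<j} d(g_{ij}) ∧ dx_i ∧ dx_j = sum_{i<j, k} (∂g_{ij}/∂x_k) dx_k ∧ dx_i ∧ dx_j.
Expand each term, using dx_k ∧ dx_i ∧ dx_j = sgn(permutation) dx_{(a)} ∧ dx_{(b)} ∧ dx_{(c)} with (a < b < c) sorted:
  d(4*x*z) includes (∂/∂z)(4*x*z) dz = (4*x) dz, which multiplied by dx ∧ dy gives (4*x) dx ∧ dy ∧ dz
  d(-x*y) includes (∂/∂y)(-x*y) dy = (-x) dy, which multiplied by dx ∧ dz gives (x) dx ∧ dy ∧ dz
Collecting like 3-forms: d(omega) = (5*x) dx ∧ dy ∧ dz.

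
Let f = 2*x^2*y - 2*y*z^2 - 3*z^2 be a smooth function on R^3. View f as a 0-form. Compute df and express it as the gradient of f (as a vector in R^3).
df = (4*x*y) dx + (2*x^2 - 2*z^2) dy + (2*z*(-2*y - 3)) dz; grad f = (4*x*y, 2*x^2 - 2*z^2, 2*z*(-2*y - 3))

For a 0-form f, d f = (∂f/∂x) dx + (∂f/∂y) dy + (∂f/∂z) dz. The components of the vector representation are exactly the entries of grad f in Cartesian coordinates:
  ∂f/∂x = 4*x*y
  ∂f/∂y = 2*x^2 - 2*z^2
  ∂f/∂z = 2*z*(-2*y - 3).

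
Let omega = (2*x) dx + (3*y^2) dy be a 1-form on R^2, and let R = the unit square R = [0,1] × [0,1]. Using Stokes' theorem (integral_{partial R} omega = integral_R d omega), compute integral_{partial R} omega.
integral_(partial R) omega = 0

Stokes: integral_partial_R omega = integral_R d omega with d omega = (∂Q/∂x - ∂P/∂y) dx ∧ dy.
  ∂Q/∂x = 0
  ∂P/∂y = 0
  integrand = ∂Q/∂x - ∂P/∂y = 0.
Integrating over R: integral_0^1 integral_0^1 (0) dx dy = 0.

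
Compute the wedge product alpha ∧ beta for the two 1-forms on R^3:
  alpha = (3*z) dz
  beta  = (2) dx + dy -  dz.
alpha ∧ beta = (-6*z) dx ∧ dz + (-3*z) dy ∧ dz

Distribute the wedge, using dx_i ∧ dx_j = -dx_j ∧ dx_i and dx_i ∧ dx_i = 0. For each pair (i, j) with i < j, the coefficient of dx_i ∧ dx_j in alpha ∧ beta is (alpha_i * beta_j - alpha_j * beta_i). Collecting: alpha ∧ beta = (-6*z) dx ∧ dz + (-3*z) dy ∧ dz.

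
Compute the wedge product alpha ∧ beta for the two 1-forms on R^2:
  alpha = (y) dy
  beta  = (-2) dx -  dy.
alpha ∧ beta = (2*y) dx ∧ dy

Distribute the wedge, using dx_i ∧ dx_j = -dx_j ∧ dx_i and dx_i ∧ dx_i = 0. For each pair (i, j) with i < j, the coefficient of dx_i ∧ dx_j in alpha ∧ beta is (alpha_i * beta_j - alpha_j * beta_i). Collecting: alpha ∧ beta = (2*y) dx ∧ dy.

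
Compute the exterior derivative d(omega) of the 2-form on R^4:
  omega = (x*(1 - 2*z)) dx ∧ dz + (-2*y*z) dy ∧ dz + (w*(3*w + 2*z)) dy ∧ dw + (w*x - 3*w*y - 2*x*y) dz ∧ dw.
d(omega) = (-5*w - 2*x) dy ∧ dz ∧ dw + (w - 2*y) dx ∧ dz ∧ dw

For a 2-form omega = sum_{i<j} g_{ij} dx_i ∧ dx_j, the exterior derivative is
  d(omega) = sum_{i<j} d(g_{ij}) ∧ dx_i ∧ dx_j = sum_{i<j, k} (∂g_{ij}/∂x_k) dx_k ∧ dx_i ∧ dx_j.
Expand each term, using dx_k ∧ dx_i ∧ dx_j = sgn(permutation) dx_{(a)} ∧ dx_{(b)} ∧ dx_{(c)} with (a < b < c) sorted:
  d(w*(3*w + 2*z)) includes (∂/∂z)(w*(3*w + 2*z)) dz = (2*w) dz, which multiplied by dy ∧ dw gives (-2*w) dy ∧ dz ∧ dw
  d(w*x - 3*w*y - 2*x*y) includes (∂/∂x)(w*x - 3*w*y - 2*x*y) dx = (w - 2*y) dx, which multiplied by dz ∧ dw gives (w - 2*y) dx ∧ dz ∧ dw
  d(w*x - 3*w*y - 2*x*y) includes (∂/∂y)(w*x - 3*w*y - 2*x*y) dy = (-3*w - 2*x) dy, which multiplied by dz ∧ dw gives (-3*w - 2*x) dy ∧ dz ∧ dw
Collecting like 3-forms: d(omega) = (-5*w - 2*x) dy ∧ dz ∧ dw + (w - 2*y) dx ∧ dz ∧ dw.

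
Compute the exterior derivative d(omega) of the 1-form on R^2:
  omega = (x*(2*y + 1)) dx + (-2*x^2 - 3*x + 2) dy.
d(omega) = (-6*x - 3) dx ∧ dy

For a 1-form omega = sum_i f_i dx_i, the exterior derivative is
  d(omega) = sum_{i < j} (∂f_j/∂x_i - ∂f_i/∂x_j) dx_i ∧ dx_j.
  coefficient of dx ∧ dy: ∂f_2/∂x - ∂f_1/∂y = ∂(-2*x^2 - 3*x + 2)/∂x - ∂(x*(2*y + 1))/∂y = -6*x - 3
Assembling: d(omega) = (-6*x - 3) dx ∧ dy.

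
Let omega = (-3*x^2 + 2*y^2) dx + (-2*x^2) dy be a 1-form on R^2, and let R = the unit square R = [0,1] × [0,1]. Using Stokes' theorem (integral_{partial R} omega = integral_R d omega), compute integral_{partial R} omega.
integral_(partial R) omega = -4

Stokes: integral_partial_R omega = integral_R d omega with d omega = (∂Q/∂x - ∂P/∂y) dx ∧ dy.
  ∂Q/∂x = -4*x
  ∂P/∂y = 4*y
  integrand = ∂Q/∂x - ∂P/∂y = -4*x - 4*y.
Integrating over R: integral_0^1 integral_0^1 (-4*x - 4*y) dx dy = -4.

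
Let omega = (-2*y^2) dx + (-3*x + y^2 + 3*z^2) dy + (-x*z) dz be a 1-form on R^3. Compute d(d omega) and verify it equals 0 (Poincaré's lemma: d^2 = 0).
d(d omega) = 0

Step 1: d omega = sum_{i<j} (∂f_j/∂x_i - ∂f_i/∂x_j) dx_i ∧ dx_j:
  coeff of dx ∧ dy: 4*y - 3
  coeff of dx ∧ dz: -z
  coeff of dy ∧ dz: -6*z
Step 2: Apply d again to each 2-form coefficient. The only possible 3-form in R^3 is dx ∧ dy ∧ dz, with coefficient
  ∂(coeff of dy∧dz)/∂x - ∂(coeff of dx∧dz)/∂y + ∂(coeff of dx∧dy)/∂z
  = ∂/∂x (-6*z) - ∂/∂y (-z) + ∂/∂z (4*y - 3).
Each of these terms simplifies to sums of mixed partials that cancel in pairs. The result is 0 (by equality of mixed partials for smooth functions — Schwarz / Clairaut).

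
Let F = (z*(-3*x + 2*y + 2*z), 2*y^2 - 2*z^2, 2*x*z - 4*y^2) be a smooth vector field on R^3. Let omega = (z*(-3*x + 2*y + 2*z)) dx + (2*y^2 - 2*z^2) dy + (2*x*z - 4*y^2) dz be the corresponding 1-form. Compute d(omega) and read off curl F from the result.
d(omega) = (-8*y + 4*z) dy ∧ dz + (-3*x + 2*y + 2*z) dz ∧ dx + (-2*z) dx ∧ dy; curl F = (-8*y + 4*z, -3*x + 2*y + 2*z, -2*z)

d omega = sum_{i<j} (∂f_j/∂x_i - ∂f_i/∂x_j) dx_i ∧ dx_j. Under the identification (dy ∧ dz, dz ∧ dx, dx ∧ dy) ↔ (e_x, e_y, e_z), the coefficients are exactly the components of curl F. Compute:
  ∂R/∂y - ∂Q/∂z = (-8*y) - (-4*z) = -8*y + 4*z
  ∂P/∂z - ∂R/∂x = (-3*x + 2*y + 4*z) - (2*z) = -3*x + 2*y + 2*z
  ∂Q/∂x - ∂P/∂y = (0) - (2*z) = -2*z.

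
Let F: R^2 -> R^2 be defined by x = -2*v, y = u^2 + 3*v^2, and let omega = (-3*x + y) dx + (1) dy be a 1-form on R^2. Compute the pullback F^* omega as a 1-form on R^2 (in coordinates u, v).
F^* omega = (2*u) du + (-2*u^2 - 6*v^2 - 6*v) dv

Using F^*(f dg) = (f ∘ F) d(g ∘ F), substitute each coordinate x_i by F_i(u, v) in f_i, and replace dx_i by d F_i = (∂F_i/∂u) du + (∂F_i/∂v) dv.
  For the x component: f_1(F) = u^2 + 3*v^2 + 6*v; d F_1 = (0) du + (-2) dv
  For the y component: f_2(F) = 1; d F_2 = (2*u) du + (6*v) dv
Combining and collecting du, dv coefficients:
  coeff of du: 2*u
  coeff of dv: -2*u^2 - 6*v^2 - 6*v
F^* omega = (2*u) du + (-2*u^2 - 6*v^2 - 6*v) dv.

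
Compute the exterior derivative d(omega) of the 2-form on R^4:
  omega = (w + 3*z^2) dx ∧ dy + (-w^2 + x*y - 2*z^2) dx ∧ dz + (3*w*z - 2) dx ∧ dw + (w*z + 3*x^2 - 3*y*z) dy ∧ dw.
d(omega) = (-x + 6*z) dx ∧ dy ∧ dz + (6*x + 1) dx ∧ dy ∧ dw + (-5*w) dx ∧ dz ∧ dw + (-w + 3*y) dy ∧ dz ∧ dw

For a 2-form omega = sum_{i<j} g_{ij} dx_i ∧ dx_j, the exterior derivative is
  d(omega) = sum_{i<j} d(g_{ij}) ∧ dx_i ∧ dx_j = sum_{i<j, k} (∂g_{ij}/∂x_k) dx_k ∧ dx_i ∧ dx_j.
Expand each term, using dx_k ∧ dx_i ∧ dx_j = sgn(permutation) dx_{(a)} ∧ dx_{(b)} ∧ dx_{(c)} with (a < b < c) sorted:
  d(w + 3*z^2) includes (∂/∂z)(w + 3*z^2) dz = (6*z) dz, which multiplied by dx ∧ dy gives (6*z) dx ∧ dy ∧ dz
  d(w + 3*z^2) includes (∂/∂w)(w + 3*z^2) dw = (1) dw, which multiplied by dx ∧ dy gives (1) dx ∧ dy ∧ dw
  d(-w^2 + x*y - 2*z^2) includes (∂/∂y)(-w^2 + x*y - 2*z^2) dy = (x) dy, which multiplied by dx ∧ dz gives (-x) dx ∧ dy ∧ dz
  d(-w^2 + x*y - 2*z^2) includes (∂/∂w)(-w^2 + x*y - 2*z^2) dw = (-2*w) dw, which multiplied by dx ∧ dz gives (-2*w) dx ∧ dz ∧ dw
  d(3*w*z - 2) includes (∂/∂z)(3*w*z - 2) dz = (3*w) dz, which multiplied by dx ∧ dw gives (-3*w) dx ∧ dz ∧ dw
  d(w*z + 3*x^2 - 3*y*z) includes (∂/∂x)(w*z + 3*x^2 - 3*y*z) dx = (6*x) dx, which multiplied by dy ∧ dw gives (6*x) dx ∧ dy ∧ dw
  d(w*z + 3*x^2 - 3*y*z) includes (∂/∂z)(w*z + 3*x^2 - 3*y*z) dz = (w - 3*y) dz, which multiplied by dy ∧ dw gives (-w + 3*y) dy ∧ dz ∧ dw
Collecting like 3-forms: d(omega) = (-x + 6*z) dx ∧ dy ∧ dz + (6*x + 1) dx ∧ dy ∧ dw + (-5*w) dx ∧ dz ∧ dw + (-w + 3*y) dy ∧ dz ∧ dw.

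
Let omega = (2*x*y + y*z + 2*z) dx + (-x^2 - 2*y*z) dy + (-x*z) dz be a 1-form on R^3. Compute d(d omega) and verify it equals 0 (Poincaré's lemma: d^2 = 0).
d(d omega) = 0

Step 1: d omega = sum_{i<j} (∂f_j/∂x_i - ∂f_i/∂x_j) dx_i ∧ dx_j:
  coeff of dx ∧ dy: -4*x - z
  coeff of dx ∧ dz: -y - z - 2
  coeff of dy ∧ dz: 2*y
Step 2: Apply d again to each 2-form coefficient. The only possible 3-form in R^3 is dx ∧ dy ∧ dz, with coefficient
  ∂(coeff of dy∧dz)/∂x - ∂(coeff of dx∧dz)/∂y + ∂(coeff of dx∧dy)/∂z
  = ∂/∂x (2*y) - ∂/∂y (-y - z - 2) + ∂/∂z (-4*x - z).
Each of these terms simplifies to sums of mixed partials that cancel in pairs. The result is 0 (by equality of mixed partials for smooth functions — Schwarz / Clairaut).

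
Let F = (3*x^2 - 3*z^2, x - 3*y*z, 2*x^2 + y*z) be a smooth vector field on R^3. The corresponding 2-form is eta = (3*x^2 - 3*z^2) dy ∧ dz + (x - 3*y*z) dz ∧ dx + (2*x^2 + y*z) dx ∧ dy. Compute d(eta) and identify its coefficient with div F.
d(eta) = (6*x + y - 3*z) dx ∧ dy ∧ dz; div F = 6*x + y - 3*z

For a 2-form in R^3 of the form above, applying d gives a 3-form with coefficient ∂P/∂x + ∂Q/∂y + ∂R/∂z:
  ∂P/∂x = 6*x
  ∂Q/∂y = -3*z
  ∂R/∂z = y
Sum = 6*x + y - 3*z, which is exactly div F.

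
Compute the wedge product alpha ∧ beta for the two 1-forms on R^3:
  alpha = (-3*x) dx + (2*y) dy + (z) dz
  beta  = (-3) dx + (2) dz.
alpha ∧ beta = (-6*x + 3*z) dx ∧ dz + (6*y) dx ∧ dy + (4*y) dy ∧ dz

Distribute the wedge, using dx_i ∧ dx_j = -dx_j ∧ dx_i and dx_i ∧ dx_i = 0. For each pair (i, j) with i < j, the coefficient of dx_i ∧ dx_j in alpha ∧ beta is (alpha_i * beta_j - alpha_j * beta_i). Collecting: alpha ∧ beta = (-6*x + 3*z) dx ∧ dz + (6*y) dx ∧ dy + (4*y) dy ∧ dz.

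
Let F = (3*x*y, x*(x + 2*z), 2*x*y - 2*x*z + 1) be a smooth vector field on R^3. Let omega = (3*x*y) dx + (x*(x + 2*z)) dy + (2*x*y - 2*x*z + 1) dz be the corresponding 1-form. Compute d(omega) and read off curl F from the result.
d(omega) = (0) dy ∧ dz + (-2*y + 2*z) dz ∧ dx + (-x + 2*z) dx ∧ dy; curl F = (0, -2*y + 2*z, -x + 2*z)

d omega = sum_{i<j} (∂f_j/∂x_i - ∂f_i/∂x_j) dx_i ∧ dx_j. Under the identification (dy ∧ dz, dz ∧ dx, dx ∧ dy) ↔ (e_x, e_y, e_z), the coefficients are exactly the components of curl F. Compute:
  ∂R/∂y - ∂Q/∂z = (2*x) - (2*x) = 0
  ∂P/∂z - ∂R/∂x = (0) - (2*y - 2*z) = -2*y + 2*z
  ∂Q/∂x - ∂P/∂y = (2*x + 2*z) - (3*x) = -x + 2*z.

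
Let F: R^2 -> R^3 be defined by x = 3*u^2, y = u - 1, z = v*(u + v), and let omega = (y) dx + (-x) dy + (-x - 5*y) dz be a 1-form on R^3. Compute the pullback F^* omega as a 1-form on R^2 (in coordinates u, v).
F^* omega = (-3*u^2*v + 3*u^2 - 5*u*v - 6*u + 5*v) du + (-3*u^3 - 6*u^2*v - 5*u^2 - 10*u*v + 5*u + 10*v) dv

Using F^*(f dg) = (f ∘ F) d(g ∘ F), substitute each coordinate x_i by F_i(u, v) in f_i, and replace dx_i by d F_i = (∂F_i/∂u) du + (∂F_i/∂v) dv.
  For the x component: f_1(F) = u - 1; d F_1 = (6*u) du + (0) dv
  For the y component: f_2(F) = -3*u^2; d F_2 = (1) du + (0) dv
  For the z component: f_3(F) = -3*u^2 - 5*u + 5; d F_3 = (v) du + (u + 2*v) dv
Combining and collecting du, dv coefficients:
  coeff of du: -3*u^2*v + 3*u^2 - 5*u*v - 6*u + 5*v
  coeff of dv: -3*u^3 - 6*u^2*v - 5*u^2 - 10*u*v + 5*u + 10*v
F^* omega = (-3*u^2*v + 3*u^2 - 5*u*v - 6*u + 5*v) du + (-3*u^3 - 6*u^2*v - 5*u^2 - 10*u*v + 5*u + 10*v) dv.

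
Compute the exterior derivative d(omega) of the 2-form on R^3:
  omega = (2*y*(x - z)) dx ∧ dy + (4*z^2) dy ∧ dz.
d(omega) = (-2*y) dx ∧ dy ∧ dz

For a 2-form omega = sum_{i<j} g_{ij} dx_i ∧ dx_j, the exterior derivative is
  d(omega) = sum_{i<j} d(g_{ij}) ∧ dx_i ∧ dx_j = sum_{i<j, k} (∂g_{ij}/∂x_k) dx_k ∧ dx_i ∧ dx_j.
Expand each term, using dx_k ∧ dx_i ∧ dx_j = sgn(permutation) dx_{(a)} ∧ dx_{(b)} ∧ dx_{(c)} with (a < b < c) sorted:
  d(2*y*(x - z)) includes (∂/∂z)(2*y*(x - z)) dz = (-2*y) dz, which multiplied by dx ∧ dy gives (-2*y) dx ∧ dy ∧ dz
Collecting like 3-forms: d(omega) = (-2*y) dx ∧ dy ∧ dz.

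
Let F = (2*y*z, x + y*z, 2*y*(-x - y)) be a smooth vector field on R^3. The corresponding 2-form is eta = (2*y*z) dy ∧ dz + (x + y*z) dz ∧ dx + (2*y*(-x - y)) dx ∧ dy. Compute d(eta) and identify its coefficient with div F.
d(eta) = (z) dx ∧ dy ∧ dz; div F = z

For a 2-form in R^3 of the form above, applying d gives a 3-form with coefficient ∂P/∂x + ∂Q/∂y + ∂R/∂z:
  ∂P/∂x = 0
  ∂Q/∂y = z
  ∂R/∂z = 0
Sum = z, which is exactly div F.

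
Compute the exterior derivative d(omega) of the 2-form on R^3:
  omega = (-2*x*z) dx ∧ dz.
d(omega) = 0

For a 2-form omega = sum_{i<j} g_{ij} dx_i ∧ dx_j, the exterior derivative is
  d(omega) = sum_{i<j} d(g_{ij}) ∧ dx_i ∧ dx_j = sum_{i<j, k} (∂g_{ij}/∂x_k) dx_k ∧ dx_i ∧ dx_j.
Expand each term, using dx_k ∧ dx_i ∧ dx_j = sgn(permutation) dx_{(a)} ∧ dx_{(b)} ∧ dx_{(c)} with (a < b < c) sorted:

Collecting like 3-forms: d(omega) = 0.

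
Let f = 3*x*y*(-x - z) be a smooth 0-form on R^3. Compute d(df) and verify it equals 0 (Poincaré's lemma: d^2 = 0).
d(df) = 0

Step 1: df = sum_i (∂f/∂x_i) dx_i = (3*y*(-2*x - z)) dx + (3*x*(-x - z)) dy + (-3*x*y) dz.
Step 2: Apply d again. Using the 1-form formula, the coefficient of dx ∧ dy in d(df) is ∂^2 f/∂x ∂y - ∂^2 f/∂y ∂x = (-6*x - 3*z) - (-6*x - 3*z) = 0 (equality of mixed partials for smooth f).
Similarly for dx ∧ dz and dy ∧ dz — all coefficients vanish. So d(df) = 0.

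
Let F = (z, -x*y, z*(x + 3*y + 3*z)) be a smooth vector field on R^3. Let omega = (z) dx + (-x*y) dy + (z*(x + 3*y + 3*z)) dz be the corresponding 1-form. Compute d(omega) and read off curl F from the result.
d(omega) = (3*z) dy ∧ dz + (1 - z) dz ∧ dx + (-y) dx ∧ dy; curl F = (3*z, 1 - z, -y)

d omega = sum_{i<j} (∂f_j/∂x_i - ∂f_i/∂x_j) dx_i ∧ dx_j. Under the identification (dy ∧ dz, dz ∧ dx, dx ∧ dy) ↔ (e_x, e_y, e_z), the coefficients are exactly the components of curl F. Compute:
  ∂R/∂y - ∂Q/∂z = (3*z) - (0) = 3*z
  ∂P/∂z - ∂R/∂x = (1) - (z) = 1 - z
  ∂Q/∂x - ∂P/∂y = (-y) - (0) = -y.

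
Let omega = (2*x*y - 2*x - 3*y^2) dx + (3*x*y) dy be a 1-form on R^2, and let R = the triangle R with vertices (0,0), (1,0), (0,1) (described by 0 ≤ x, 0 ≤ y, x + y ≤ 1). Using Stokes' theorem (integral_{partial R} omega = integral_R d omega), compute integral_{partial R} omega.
integral_(partial R) omega = 7/6

Stokes: integral_partial_R omega = integral_R d omega with d omega = (∂Q/∂x - ∂P/∂y) dx ∧ dy.
  ∂Q/∂x = 3*y
  ∂P/∂y = 2*x - 6*y
  integrand = ∂Q/∂x - ∂P/∂y = -2*x + 9*y.
Integrating over R: integral_0^1 integral_0^{1-x} (-2*x + 9*y) dy dx = 7/6.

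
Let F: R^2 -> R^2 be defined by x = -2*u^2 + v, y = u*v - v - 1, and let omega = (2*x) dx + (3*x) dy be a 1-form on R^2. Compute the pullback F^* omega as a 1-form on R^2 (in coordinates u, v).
F^* omega = (16*u^3 - 6*u^2*v - 8*u*v + 3*v^2) du + (-6*u^3 + 2*u^2 + 3*u*v - v) dv

Using F^*(f dg) = (f ∘ F) d(g ∘ F), substitute each coordinate x_i by F_i(u, v) in f_i, and replace dx_i by d F_i = (∂F_i/∂u) du + (∂F_i/∂v) dv.
  For the x component: f_1(F) = -4*u^2 + 2*v; d F_1 = (-4*u) du + (1) dv
  For the y component: f_2(F) = -6*u^2 + 3*v; d F_2 = (v) du + (u - 1) dv
Combining and collecting du, dv coefficients:
  coeff of du: 16*u^3 - 6*u^2*v - 8*u*v + 3*v^2
  coeff of dv: -6*u^3 + 2*u^2 + 3*u*v - v
F^* omega = (16*u^3 - 6*u^2*v - 8*u*v + 3*v^2) du + (-6*u^3 + 2*u^2 + 3*u*v - v) dv.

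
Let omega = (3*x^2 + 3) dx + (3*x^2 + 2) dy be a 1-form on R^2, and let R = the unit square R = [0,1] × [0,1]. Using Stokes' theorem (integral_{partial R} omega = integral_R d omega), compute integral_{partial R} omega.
integral_(partial R) omega = 3

Stokes: integral_partial_R omega = integral_R d omega with d omega = (∂Q/∂x - ∂P/∂y) dx ∧ dy.
  ∂Q/∂x = 6*x
  ∂P/∂y = 0
  integrand = ∂Q/∂x - ∂P/∂y = 6*x.
Integrating over R: integral_0^1 integral_0^1 (6*x) dx dy = 3.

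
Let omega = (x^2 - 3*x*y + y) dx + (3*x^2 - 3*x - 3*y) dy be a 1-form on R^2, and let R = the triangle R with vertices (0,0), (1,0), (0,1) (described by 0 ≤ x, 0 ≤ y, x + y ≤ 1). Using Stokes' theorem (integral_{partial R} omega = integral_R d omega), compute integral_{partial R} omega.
integral_(partial R) omega = -1/2

Stokes: integral_partial_R omega = integral_R d omega with d omega = (∂Q/∂x - ∂P/∂y) dx ∧ dy.
  ∂Q/∂x = 6*x - 3
  ∂P/∂y = 1 - 3*x
  integrand = ∂Q/∂x - ∂P/∂y = 9*x - 4.
Integrating over R: integral_0^1 integral_0^{1-x} (9*x - 4) dy dx = -1/2.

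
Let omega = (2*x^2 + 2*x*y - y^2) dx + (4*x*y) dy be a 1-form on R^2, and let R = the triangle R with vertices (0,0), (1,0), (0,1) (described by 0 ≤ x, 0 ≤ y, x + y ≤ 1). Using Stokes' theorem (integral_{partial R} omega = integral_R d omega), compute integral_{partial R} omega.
integral_(partial R) omega = 2/3

Stokes: integral_partial_R omega = integral_R d omega with d omega = (∂Q/∂x - ∂P/∂y) dx ∧ dy.
  ∂Q/∂x = 4*y
  ∂P/∂y = 2*x - 2*y
  integrand = ∂Q/∂x - ∂P/∂y = -2*x + 6*y.
Integrating over R: integral_0^1 integral_0^{1-x} (-2*x + 6*y) dy dx = 2/3.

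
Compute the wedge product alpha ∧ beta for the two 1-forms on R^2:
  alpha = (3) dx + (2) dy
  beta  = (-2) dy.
alpha ∧ beta = (-6) dx ∧ dy

Distribute the wedge, using dx_i ∧ dx_j = -dx_j ∧ dx_i and dx_i ∧ dx_i = 0. For each pair (i, j) with i < j, the coefficient of dx_i ∧ dx_j in alpha ∧ beta is (alpha_i * beta_j - alpha_j * beta_i). Collecting: alpha ∧ beta = (-6) dx ∧ dy.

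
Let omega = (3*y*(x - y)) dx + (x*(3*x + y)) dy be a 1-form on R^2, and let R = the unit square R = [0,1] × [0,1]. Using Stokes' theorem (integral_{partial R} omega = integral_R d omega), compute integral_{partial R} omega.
integral_(partial R) omega = 5

Stokes: integral_partial_R omega = integral_R d omega with d omega = (∂Q/∂x - ∂P/∂y) dx ∧ dy.
  ∂Q/∂x = 6*x + y
  ∂P/∂y = 3*x - 6*y
  integrand = ∂Q/∂x - ∂P/∂y = 3*x + 7*y.
Integrating over R: integral_0^1 integral_0^1 (3*x + 7*y) dx dy = 5.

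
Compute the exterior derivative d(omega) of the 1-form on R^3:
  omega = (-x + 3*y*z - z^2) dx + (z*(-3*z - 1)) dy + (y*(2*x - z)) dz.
d(omega) = (-3*z) dx ∧ dy + (-y + 2*z) dx ∧ dz + (2*x + 5*z + 1) dy ∧ dz

For a 1-form omega = sum_i f_i dx_i, the exterior derivative is
  d(omega) = sum_{i < j} (∂f_j/∂x_i - ∂f_i/∂x_j) dx_i ∧ dx_j.
  coefficient of dx ∧ dy: ∂f_2/∂x - ∂f_1/∂y = ∂(z*(-3*z - 1))/∂x - ∂(-x + 3*y*z - z^2)/∂y = -3*z
  coefficient of dx ∧ dz: ∂f_3/∂x - ∂f_1/∂z = ∂(y*(2*x - z))/∂x - ∂(-x + 3*y*z - z^2)/∂z = -y + 2*z
  coefficient of dy ∧ dz: ∂f_3/∂y - ∂f_2/∂z = ∂(y*(2*x - z))/∂y - ∂(z*(-3*z - 1))/∂z = 2*x + 5*z + 1
Assembling: d(omega) = (-3*z) dx ∧ dy + (-y + 2*z) dx ∧ dz + (2*x + 5*z + 1) dy ∧ dz.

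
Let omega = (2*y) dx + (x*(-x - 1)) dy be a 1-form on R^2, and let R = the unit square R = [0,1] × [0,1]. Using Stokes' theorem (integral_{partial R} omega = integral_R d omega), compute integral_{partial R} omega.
integral_(partial R) omega = -4

Stokes: integral_partial_R omega = integral_R d omega with d omega = (∂Q/∂x - ∂P/∂y) dx ∧ dy.
  ∂Q/∂x = -2*x - 1
  ∂P/∂y = 2
  integrand = ∂Q/∂x - ∂P/∂y = -2*x - 3.
Integrating over R: integral_0^1 integral_0^1 (-2*x - 3) dx dy = -4.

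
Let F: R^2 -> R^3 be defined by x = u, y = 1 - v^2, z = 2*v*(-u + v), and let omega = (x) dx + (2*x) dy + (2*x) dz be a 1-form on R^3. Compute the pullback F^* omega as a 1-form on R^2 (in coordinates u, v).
F^* omega = (u*(1 - 4*v)) du + (4*u*(-u + v)) dv

Using F^*(f dg) = (f ∘ F) d(g ∘ F), substitute each coordinate x_i by F_i(u, v) in f_i, and replace dx_i by d F_i = (∂F_i/∂u) du + (∂F_i/∂v) dv.
  For the x component: f_1(F) = u; d F_1 = (1) du + (0) dv
  For the y component: f_2(F) = 2*u; d F_2 = (0) du + (-2*v) dv
  For the z component: f_3(F) = 2*u; d F_3 = (-2*v) du + (-2*u + 4*v) dv
Combining and collecting du, dv coefficients:
  coeff of du: u*(1 - 4*v)
  coeff of dv: 4*u*(-u + v)
F^* omega = (u*(1 - 4*v)) du + (4*u*(-u + v)) dv.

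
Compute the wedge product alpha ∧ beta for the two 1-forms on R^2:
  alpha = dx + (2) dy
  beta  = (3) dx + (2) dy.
alpha ∧ beta = (-4) dx ∧ dy

Distribute the wedge, using dx_i ∧ dx_j = -dx_j ∧ dx_i and dx_i ∧ dx_i = 0. For each pair (i, j) with i < j, the coefficient of dx_i ∧ dx_j in alpha ∧ beta is (alpha_i * beta_j - alpha_j * beta_i). Collecting: alpha ∧ beta = (-4) dx ∧ dy.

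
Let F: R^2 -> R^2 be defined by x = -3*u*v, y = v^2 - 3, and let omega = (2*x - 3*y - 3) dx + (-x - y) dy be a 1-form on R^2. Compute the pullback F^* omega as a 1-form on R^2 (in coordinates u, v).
F^* omega = (9*v*(2*u*v + v^2 - 2)) du + (18*u^2*v + 15*u*v^2 - 18*u - 2*v^3 + 6*v) dv

Using F^*(f dg) = (f ∘ F) d(g ∘ F), substitute each coordinate x_i by F_i(u, v) in f_i, and replace dx_i by d F_i = (∂F_i/∂u) du + (∂F_i/∂v) dv.
  For the x component: f_1(F) = -6*u*v - 3*v^2 + 6; d F_1 = (-3*v) du + (-3*u) dv
  For the y component: f_2(F) = 3*u*v - v^2 + 3; d F_2 = (0) du + (2*v) dv
Combining and collecting du, dv coefficients:
  coeff of du: 9*v*(2*u*v + v^2 - 2)
  coeff of dv: 18*u^2*v + 15*u*v^2 - 18*u - 2*v^3 + 6*v
F^* omega = (9*v*(2*u*v + v^2 - 2)) du + (18*u^2*v + 15*u*v^2 - 18*u - 2*v^3 + 6*v) dv.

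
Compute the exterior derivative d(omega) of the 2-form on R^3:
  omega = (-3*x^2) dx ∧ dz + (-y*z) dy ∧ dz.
d(omega) = 0

For a 2-form omega = sum_{i<j} g_{ij} dx_i ∧ dx_j, the exterior derivative is
  d(omega) = sum_{i<j} d(g_{ij}) ∧ dx_i ∧ dx_j = sum_{i<j, k} (∂g_{ij}/∂x_k) dx_k ∧ dx_i ∧ dx_j.
Expand each term, using dx_k ∧ dx_i ∧ dx_j = sgn(permutation) dx_{(a)} ∧ dx_{(b)} ∧ dx_{(c)} with (a < b < c) sorted:

Collecting like 3-forms: d(omega) = 0.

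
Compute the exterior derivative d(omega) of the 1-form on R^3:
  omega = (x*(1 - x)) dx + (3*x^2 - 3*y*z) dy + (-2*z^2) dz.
d(omega) = (6*x) dx ∧ dy + (3*y) dy ∧ dz

For a 1-form omega = sum_i f_i dx_i, the exterior derivative is
  d(omega) = sum_{i < j} (∂f_j/∂x_i - ∂f_i/∂x_j) dx_i ∧ dx_j.
  coefficient of dx ∧ dy: ∂f_2/∂x - ∂f_1/∂y = ∂(3*x^2 - 3*y*z)/∂x - ∂(x*(1 - x))/∂y = 6*x
  coefficient of dy ∧ dz: ∂f_3/∂y - ∂f_2/∂z = ∂(-2*z^2)/∂y - ∂(3*x^2 - 3*y*z)/∂z = 3*y
Assembling: d(omega) = (6*x) dx ∧ dy + (3*y) dy ∧ dz.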